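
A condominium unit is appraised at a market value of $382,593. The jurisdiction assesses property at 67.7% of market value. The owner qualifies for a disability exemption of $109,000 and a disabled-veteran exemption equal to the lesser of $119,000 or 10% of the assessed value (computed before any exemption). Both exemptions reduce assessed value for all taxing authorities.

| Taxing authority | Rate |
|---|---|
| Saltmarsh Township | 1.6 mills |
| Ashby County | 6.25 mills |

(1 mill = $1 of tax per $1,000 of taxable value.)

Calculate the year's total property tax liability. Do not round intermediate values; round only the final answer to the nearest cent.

$974.29

Assessed value = $382,593 × 0.677 = $259,015.461
Disabled-veteran exemption = min($119,000, 10% × $259,015.461) = min($119,000, $25,901.5461) = $25,901.5461 (percentage binds)
Taxable value = $259,015.461 − $109,000 − $25,901.5461 = $124,113.9149
Saltmarsh Township: $124,113.9149 × 0.0016 = $198.58226384
Ashby County: $124,113.9149 × 0.00625 = $775.711968125
Total = $974.294231965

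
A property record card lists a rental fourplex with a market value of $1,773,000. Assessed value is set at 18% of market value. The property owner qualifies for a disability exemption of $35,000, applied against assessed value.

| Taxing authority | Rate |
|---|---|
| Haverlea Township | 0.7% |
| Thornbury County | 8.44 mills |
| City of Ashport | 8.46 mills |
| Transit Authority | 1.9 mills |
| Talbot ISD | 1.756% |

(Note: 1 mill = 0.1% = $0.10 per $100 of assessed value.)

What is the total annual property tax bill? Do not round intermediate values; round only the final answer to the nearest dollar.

Assessed value = $1,773,000 × 0.18 = $319,140
Taxable value = $319,140 − $35,000 = $284,140
Haverlea Township: $284,140 × 0.007 = $1,988.98
Thornbury County: $284,140 × 0.00844 = $2,398.1416
City of Ashport: $284,140 × 0.00846 = $2,403.8244
Transit Authority: $284,140 × 0.0019 = $539.866
Talbot ISD: $284,140 × 0.01756 = $4,989.4984
Total = $12,320.3104

$12,320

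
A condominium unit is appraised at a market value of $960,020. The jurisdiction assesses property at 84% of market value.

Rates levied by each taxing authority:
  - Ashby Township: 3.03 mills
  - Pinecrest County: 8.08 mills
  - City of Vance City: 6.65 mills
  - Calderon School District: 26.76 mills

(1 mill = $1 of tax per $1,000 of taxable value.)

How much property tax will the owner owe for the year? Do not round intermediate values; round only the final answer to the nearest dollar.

$35,902

Assessed value = $960,020 × 0.84 = $806,416.8
Ashby Township: $806,416.8 × 0.00303 = $2,443.442904
Pinecrest County: $806,416.8 × 0.00808 = $6,515.847744
City of Vance City: $806,416.8 × 0.00665 = $5,362.67172
Calderon School District: $806,416.8 × 0.02676 = $21,579.713568
Total = $2,443.442904 + $6,515.847744 + $5,362.67172 + $21,579.713568 = $35,901.675936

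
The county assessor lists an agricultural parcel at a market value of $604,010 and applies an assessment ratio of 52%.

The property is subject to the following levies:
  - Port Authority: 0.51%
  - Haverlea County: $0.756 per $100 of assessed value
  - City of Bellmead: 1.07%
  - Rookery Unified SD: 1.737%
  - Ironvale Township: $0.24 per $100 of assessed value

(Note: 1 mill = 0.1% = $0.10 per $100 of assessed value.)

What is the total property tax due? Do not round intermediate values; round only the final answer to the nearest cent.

Assessed value = $604,010 × 0.52 = $314,085.2
Port Authority: $314,085.2 × 0.0051 = $1,601.83452
Haverlea County: $314,085.2 × 0.00756 = $2,374.484112
City of Bellmead: $314,085.2 × 0.0107 = $3,360.71164
Rookery Unified SD: $314,085.2 × 0.01737 = $5,455.659924
Ironvale Township: $314,085.2 × 0.0024 = $753.80448
Total = $13,546.494676

$13,546.49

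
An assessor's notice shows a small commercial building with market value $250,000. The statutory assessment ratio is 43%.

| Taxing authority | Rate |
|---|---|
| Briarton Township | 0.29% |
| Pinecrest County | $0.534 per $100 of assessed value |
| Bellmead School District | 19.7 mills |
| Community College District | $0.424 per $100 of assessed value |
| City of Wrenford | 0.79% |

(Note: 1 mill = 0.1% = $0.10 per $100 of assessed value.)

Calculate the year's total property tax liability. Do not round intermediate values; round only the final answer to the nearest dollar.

$4,309

Assessed value = $250,000 × 0.43 = $107,500
Briarton Township: $107,500 × 0.0029 = $311.75
Pinecrest County: $107,500 × 0.00534 = $574.05
Bellmead School District: $107,500 × 0.0197 = $2,117.75
Community College District: $107,500 × 0.00424 = $455.8
City of Wrenford: $107,500 × 0.0079 = $849.25
Total = $4,308.6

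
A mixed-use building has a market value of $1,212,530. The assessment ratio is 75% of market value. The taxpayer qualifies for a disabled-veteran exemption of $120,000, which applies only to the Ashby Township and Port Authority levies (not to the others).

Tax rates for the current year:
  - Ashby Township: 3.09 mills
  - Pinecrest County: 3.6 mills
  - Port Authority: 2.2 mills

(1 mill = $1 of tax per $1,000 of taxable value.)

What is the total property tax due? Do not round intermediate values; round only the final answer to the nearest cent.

Assessed value = $1,212,530 × 0.75 = $909,397.5
Ashby Township: ($909,397.5 − $120,000) × 0.00309 = $789,397.5 × 0.00309 = $2,439.238275
Pinecrest County: $909,397.5 × 0.0036 = $3,273.831
Port Authority: ($909,397.5 − $120,000) × 0.0022 = $789,397.5 × 0.0022 = $1,736.6745
Total = $7,449.743775

$7,449.74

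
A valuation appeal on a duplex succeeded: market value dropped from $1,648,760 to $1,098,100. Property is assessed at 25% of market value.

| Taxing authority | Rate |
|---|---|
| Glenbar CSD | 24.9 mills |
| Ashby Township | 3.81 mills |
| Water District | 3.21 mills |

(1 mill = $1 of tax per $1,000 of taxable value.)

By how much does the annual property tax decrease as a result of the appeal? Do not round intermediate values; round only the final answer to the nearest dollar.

Old assessed value = $1,648,760 × 0.25 = $412,190
New assessed value = $1,098,100 × 0.25 = $274,525
Combined rate = 0.0249 + 0.00381 + 0.00321 = 0.03192
Old tax = $412,190 × 0.03192 = $13,157.1048
New tax = $274,525 × 0.03192 = $8,762.838
Reduction = $13,157.1048 − $8,762.838 = $4,394.2668

$4,394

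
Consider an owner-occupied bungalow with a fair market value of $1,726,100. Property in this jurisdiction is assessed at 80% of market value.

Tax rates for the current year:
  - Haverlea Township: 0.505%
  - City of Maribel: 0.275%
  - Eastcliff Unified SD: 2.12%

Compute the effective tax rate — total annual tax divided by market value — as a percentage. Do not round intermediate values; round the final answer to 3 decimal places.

Assessed value = $1,726,100 × 0.8 = $1,380,880
Haverlea Township: $1,380,880 × 0.00505 = $6,973.444
City of Maribel: $1,380,880 × 0.00275 = $3,797.42
Eastcliff Unified SD: $1,380,880 × 0.0212 = $29,274.656
Total tax = $40,045.52
Effective rate = $40,045.52 ÷ $1,726,100 = 2.320% of market value

2.320%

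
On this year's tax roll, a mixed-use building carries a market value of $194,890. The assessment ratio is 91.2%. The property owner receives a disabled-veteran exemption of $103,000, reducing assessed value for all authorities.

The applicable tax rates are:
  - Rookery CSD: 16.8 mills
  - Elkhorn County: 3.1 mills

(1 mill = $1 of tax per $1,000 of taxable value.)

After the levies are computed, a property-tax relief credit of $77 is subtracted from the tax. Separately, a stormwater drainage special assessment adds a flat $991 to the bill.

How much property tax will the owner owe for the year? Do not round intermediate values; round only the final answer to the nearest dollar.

$2,401

Assessed value = $194,890 × 0.912 = $177,739.68
Taxable value = $177,739.68 − $103,000 = $74,739.68
Rookery CSD: $74,739.68 × 0.0168 = $1,255.626624
Elkhorn County: $74,739.68 × 0.0031 = $231.693008
Levies subtotal = $1,487.319632
After credit = $1,487.319632 − $77 = $1,410.319632
Total = $1,410.319632 + $991 = $2,401.319632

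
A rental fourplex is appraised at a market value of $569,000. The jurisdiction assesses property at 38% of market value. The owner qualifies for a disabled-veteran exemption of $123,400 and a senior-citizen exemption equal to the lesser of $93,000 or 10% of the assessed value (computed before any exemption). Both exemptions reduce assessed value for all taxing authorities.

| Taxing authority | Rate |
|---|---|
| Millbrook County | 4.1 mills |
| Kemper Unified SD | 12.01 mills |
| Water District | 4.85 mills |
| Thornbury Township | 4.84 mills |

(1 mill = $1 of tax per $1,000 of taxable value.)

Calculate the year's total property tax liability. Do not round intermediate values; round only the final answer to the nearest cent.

Assessed value = $569,000 × 0.38 = $216,220
Senior-citizen exemption = min($93,000, 10% × $216,220) = min($93,000, $21,622) = $21,622 (percentage binds)
Taxable value = $216,220 − $123,400 − $21,622 = $71,198
Millbrook County: $71,198 × 0.0041 = $291.9118
Kemper Unified SD: $71,198 × 0.01201 = $855.08798
Water District: $71,198 × 0.00485 = $345.3103
Thornbury Township: $71,198 × 0.00484 = $344.59832
Total = $1,836.9084

$1,836.91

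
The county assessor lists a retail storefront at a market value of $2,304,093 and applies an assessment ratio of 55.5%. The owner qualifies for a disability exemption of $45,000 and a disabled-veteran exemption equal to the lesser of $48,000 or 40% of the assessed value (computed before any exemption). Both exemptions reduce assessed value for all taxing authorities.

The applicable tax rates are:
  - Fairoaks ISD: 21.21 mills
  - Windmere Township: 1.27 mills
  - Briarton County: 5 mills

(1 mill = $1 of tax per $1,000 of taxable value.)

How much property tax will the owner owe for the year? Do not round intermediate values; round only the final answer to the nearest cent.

$32,585.00

Assessed value = $2,304,093 × 0.555 = $1,278,771.615
Disabled-veteran exemption = min($48,000, 40% × $1,278,771.615) = min($48,000, $511,508.646) = $48,000 (dollar cap binds)
Taxable value = $1,278,771.615 − $45,000 − $48,000 = $1,185,771.615
Fairoaks ISD: $1,185,771.615 × 0.02121 = $25,150.21595415
Windmere Township: $1,185,771.615 × 0.00127 = $1,505.92995105
Briarton County: $1,185,771.615 × 0.005 = $5,928.858075
Total = $32,585.0039802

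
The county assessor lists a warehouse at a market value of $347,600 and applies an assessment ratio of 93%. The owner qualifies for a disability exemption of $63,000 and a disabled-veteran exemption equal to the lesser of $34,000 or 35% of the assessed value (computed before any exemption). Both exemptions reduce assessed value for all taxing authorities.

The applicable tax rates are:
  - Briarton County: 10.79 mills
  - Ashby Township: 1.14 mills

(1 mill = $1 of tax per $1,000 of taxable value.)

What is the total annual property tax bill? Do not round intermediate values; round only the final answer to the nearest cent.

$2,699.38

Assessed value = $347,600 × 0.93 = $323,268
Disabled-veteran exemption = min($34,000, 35% × $323,268) = min($34,000, $113,143.8) = $34,000 (dollar cap binds)
Taxable value = $323,268 − $63,000 − $34,000 = $226,268
Briarton County: $226,268 × 0.01079 = $2,441.43172
Ashby Township: $226,268 × 0.00114 = $257.94552
Total = $2,699.37724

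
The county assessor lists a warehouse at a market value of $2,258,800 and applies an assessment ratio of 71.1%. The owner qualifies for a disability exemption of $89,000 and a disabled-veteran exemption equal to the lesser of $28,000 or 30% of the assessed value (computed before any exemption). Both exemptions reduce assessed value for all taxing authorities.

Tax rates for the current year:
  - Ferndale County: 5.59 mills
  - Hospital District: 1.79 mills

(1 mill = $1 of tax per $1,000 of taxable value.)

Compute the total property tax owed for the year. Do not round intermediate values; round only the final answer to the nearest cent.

$10,988.87

Assessed value = $2,258,800 × 0.711 = $1,606,006.8
Disabled-veteran exemption = min($28,000, 30% × $1,606,006.8) = min($28,000, $481,802.04) = $28,000 (dollar cap binds)
Taxable value = $1,606,006.8 − $89,000 − $28,000 = $1,489,006.8
Ferndale County: $1,489,006.8 × 0.00559 = $8,323.548012
Hospital District: $1,489,006.8 × 0.00179 = $2,665.322172
Total = $10,988.870184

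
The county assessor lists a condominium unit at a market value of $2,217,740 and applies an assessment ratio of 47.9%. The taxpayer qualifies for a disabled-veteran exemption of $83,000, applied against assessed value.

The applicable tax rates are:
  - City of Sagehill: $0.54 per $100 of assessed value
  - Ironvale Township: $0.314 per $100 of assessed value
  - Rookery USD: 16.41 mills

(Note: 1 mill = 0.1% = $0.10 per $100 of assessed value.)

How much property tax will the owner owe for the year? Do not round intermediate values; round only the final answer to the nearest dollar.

Assessed value = $2,217,740 × 0.479 = $1,062,297.46
Taxable value = $1,062,297.46 − $83,000 = $979,297.46
City of Sagehill: $979,297.46 × 0.0054 = $5,288.206284
Ironvale Township: $979,297.46 × 0.00314 = $3,074.9940244
Rookery USD: $979,297.46 × 0.01641 = $16,070.2713186
Total = $24,433.471627

$24,433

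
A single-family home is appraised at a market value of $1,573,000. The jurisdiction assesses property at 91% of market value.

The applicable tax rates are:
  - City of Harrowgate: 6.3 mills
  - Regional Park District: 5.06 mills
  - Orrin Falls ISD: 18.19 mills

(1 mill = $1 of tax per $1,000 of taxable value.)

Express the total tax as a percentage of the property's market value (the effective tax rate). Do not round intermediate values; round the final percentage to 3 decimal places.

Assessed value = $1,573,000 × 0.91 = $1,431,430
City of Harrowgate: $1,431,430 × 0.0063 = $9,018.009
Regional Park District: $1,431,430 × 0.00506 = $7,243.0358
Orrin Falls ISD: $1,431,430 × 0.01819 = $26,037.7117
Total tax = $42,298.7565
Effective rate = $42,298.7565 ÷ $1,573,000 = 2.689% of market value

2.689%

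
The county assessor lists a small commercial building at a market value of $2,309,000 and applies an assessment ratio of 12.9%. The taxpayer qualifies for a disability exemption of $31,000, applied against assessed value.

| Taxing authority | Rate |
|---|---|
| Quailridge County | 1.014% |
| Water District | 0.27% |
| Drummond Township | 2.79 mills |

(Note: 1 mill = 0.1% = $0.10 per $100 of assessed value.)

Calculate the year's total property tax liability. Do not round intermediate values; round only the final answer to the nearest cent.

$4,171.04

Assessed value = $2,309,000 × 0.129 = $297,861
Taxable value = $297,861 − $31,000 = $266,861
Quailridge County: $266,861 × 0.01014 = $2,705.97054
Water District: $266,861 × 0.0027 = $720.5247
Drummond Township: $266,861 × 0.00279 = $744.54219
Total = $4,171.03743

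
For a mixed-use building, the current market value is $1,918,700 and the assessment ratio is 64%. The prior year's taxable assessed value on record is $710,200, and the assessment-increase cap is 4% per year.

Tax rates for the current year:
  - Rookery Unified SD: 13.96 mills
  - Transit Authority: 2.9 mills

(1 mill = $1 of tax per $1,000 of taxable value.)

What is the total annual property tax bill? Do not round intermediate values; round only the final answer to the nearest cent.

Uncapped assessed value = $1,918,700 × 0.64 = $1,227,968
Cap limit = $710,200 × 1.04 = $738,608
Taxable assessed value = min($1,227,968, $738,608) = $738,608 (cap binds)
Rookery Unified SD: $738,608 × 0.01396 = $10,310.96768
Transit Authority: $738,608 × 0.0029 = $2,141.9632
Total = $12,452.93088

$12,452.93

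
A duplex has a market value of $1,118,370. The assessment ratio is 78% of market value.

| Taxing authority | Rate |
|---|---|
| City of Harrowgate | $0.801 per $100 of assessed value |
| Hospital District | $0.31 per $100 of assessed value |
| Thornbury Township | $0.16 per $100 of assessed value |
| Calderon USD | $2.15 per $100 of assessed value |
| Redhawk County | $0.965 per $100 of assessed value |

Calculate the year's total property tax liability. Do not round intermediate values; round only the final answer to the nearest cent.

Assessed value = $1,118,370 × 0.78 = $872,328.6
City of Harrowgate: $872,328.6 × 0.00801 = $6,987.352086
Hospital District: $872,328.6 × 0.0031 = $2,704.21866
Thornbury Township: $872,328.6 × 0.0016 = $1,395.72576
Calderon USD: $872,328.6 × 0.0215 = $18,755.0649
Redhawk County: $872,328.6 × 0.00965 = $8,417.97099
Total = $6,987.352086 + $2,704.21866 + $1,395.72576 + $18,755.0649 + $8,417.97099 = $38,260.332396

$38,260.33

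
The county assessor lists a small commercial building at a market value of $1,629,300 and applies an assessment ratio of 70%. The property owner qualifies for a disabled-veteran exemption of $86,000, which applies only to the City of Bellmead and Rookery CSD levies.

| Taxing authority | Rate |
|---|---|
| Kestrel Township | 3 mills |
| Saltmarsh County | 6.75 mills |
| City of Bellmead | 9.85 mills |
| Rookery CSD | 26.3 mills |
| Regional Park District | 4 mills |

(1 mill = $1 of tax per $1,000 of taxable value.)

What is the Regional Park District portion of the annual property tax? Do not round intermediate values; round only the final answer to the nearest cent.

$4,562.04

Assessed value = $1,629,300 × 0.7 = $1,140,510
Regional Park District taxable value = $1,140,510 (exemption does not apply)
Regional Park District levy = $1,140,510 × 0.004 = $4,562.04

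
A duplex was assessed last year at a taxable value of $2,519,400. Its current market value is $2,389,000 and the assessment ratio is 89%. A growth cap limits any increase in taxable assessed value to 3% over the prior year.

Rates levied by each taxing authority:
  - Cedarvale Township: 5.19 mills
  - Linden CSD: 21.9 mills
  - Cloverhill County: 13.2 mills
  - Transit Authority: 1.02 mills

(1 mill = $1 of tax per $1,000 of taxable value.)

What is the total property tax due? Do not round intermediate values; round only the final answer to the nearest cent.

Uncapped assessed value = $2,389,000 × 0.89 = $2,126,210
Cap limit = $2,519,400 × 1.03 = $2,594,982
Taxable assessed value = min($2,126,210, $2,594,982) = $2,126,210 (cap does not bind)
Cedarvale Township: $2,126,210 × 0.00519 = $11,035.0299
Linden CSD: $2,126,210 × 0.0219 = $46,563.999
Cloverhill County: $2,126,210 × 0.0132 = $28,065.972
Transit Authority: $2,126,210 × 0.00102 = $2,168.7342
Total = $87,833.7351

$87,833.74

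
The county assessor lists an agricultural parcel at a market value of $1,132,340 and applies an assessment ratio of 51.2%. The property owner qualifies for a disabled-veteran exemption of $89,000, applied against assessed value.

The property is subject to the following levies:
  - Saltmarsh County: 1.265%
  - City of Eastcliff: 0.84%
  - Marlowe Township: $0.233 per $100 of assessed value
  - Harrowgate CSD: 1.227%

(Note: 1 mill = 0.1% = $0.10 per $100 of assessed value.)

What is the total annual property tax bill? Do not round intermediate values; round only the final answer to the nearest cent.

$17,495.53

Assessed value = $1,132,340 × 0.512 = $579,758.08
Taxable value = $579,758.08 − $89,000 = $490,758.08
Saltmarsh County: $490,758.08 × 0.01265 = $6,208.089712
City of Eastcliff: $490,758.08 × 0.0084 = $4,122.367872
Marlowe Township: $490,758.08 × 0.00233 = $1,143.4663264
Harrowgate CSD: $490,758.08 × 0.01227 = $6,021.6016416
Total = $17,495.525552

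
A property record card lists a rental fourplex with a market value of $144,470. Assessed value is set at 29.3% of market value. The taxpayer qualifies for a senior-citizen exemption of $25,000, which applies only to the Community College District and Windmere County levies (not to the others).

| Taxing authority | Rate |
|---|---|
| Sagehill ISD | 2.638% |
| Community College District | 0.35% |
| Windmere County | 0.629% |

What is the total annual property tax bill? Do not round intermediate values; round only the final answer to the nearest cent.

$1,286.32

Assessed value = $144,470 × 0.293 = $42,329.71
Sagehill ISD: $42,329.71 × 0.02638 = $1,116.6577498
Community College District: ($42,329.71 − $25,000) × 0.0035 = $17,329.71 × 0.0035 = $60.653985
Windmere County: ($42,329.71 − $25,000) × 0.00629 = $17,329.71 × 0.00629 = $109.0038759
Total = $1,286.3156107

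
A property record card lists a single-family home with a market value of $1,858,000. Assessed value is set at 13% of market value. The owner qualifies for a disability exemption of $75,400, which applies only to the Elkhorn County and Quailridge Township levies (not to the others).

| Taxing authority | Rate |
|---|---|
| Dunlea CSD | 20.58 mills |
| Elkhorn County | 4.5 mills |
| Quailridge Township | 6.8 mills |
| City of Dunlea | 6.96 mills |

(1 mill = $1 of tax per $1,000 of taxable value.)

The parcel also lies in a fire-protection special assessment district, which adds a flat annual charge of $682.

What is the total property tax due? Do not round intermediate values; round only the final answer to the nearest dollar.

Assessed value = $1,858,000 × 0.13 = $241,540
Dunlea CSD: $241,540 × 0.02058 = $4,970.8932
Elkhorn County: ($241,540 − $75,400) × 0.0045 = $166,140 × 0.0045 = $747.63
Quailridge Township: ($241,540 − $75,400) × 0.0068 = $166,140 × 0.0068 = $1,129.752
City of Dunlea: $241,540 × 0.00696 = $1,681.1184
Levies subtotal = $8,529.3936
Total = $8,529.3936 + $682 = $9,211.3936

$9,211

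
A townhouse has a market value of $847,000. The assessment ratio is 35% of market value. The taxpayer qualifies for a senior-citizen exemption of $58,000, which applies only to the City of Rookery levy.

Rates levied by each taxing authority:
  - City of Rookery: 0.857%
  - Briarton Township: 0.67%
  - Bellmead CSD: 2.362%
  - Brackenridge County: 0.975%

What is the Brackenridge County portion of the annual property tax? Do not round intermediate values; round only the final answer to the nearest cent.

$2,890.39

Assessed value = $847,000 × 0.35 = $296,450
Brackenridge County taxable value = $296,450 (exemption does not apply)
Brackenridge County levy = $296,450 × 0.00975 = $2,890.3875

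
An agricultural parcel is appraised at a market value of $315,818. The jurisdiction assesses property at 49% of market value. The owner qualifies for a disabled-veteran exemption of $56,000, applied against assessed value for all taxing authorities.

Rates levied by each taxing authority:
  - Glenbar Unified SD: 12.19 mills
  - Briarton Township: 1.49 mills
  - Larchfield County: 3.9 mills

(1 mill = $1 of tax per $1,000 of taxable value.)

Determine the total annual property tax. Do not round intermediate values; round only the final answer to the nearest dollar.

Assessed value = $315,818 × 0.49 = $154,750.82
Taxable value = $154,750.82 − $56,000 = $98,750.82
Glenbar Unified SD: $98,750.82 × 0.01219 = $1,203.7724958
Briarton Township: $98,750.82 × 0.00149 = $147.1387218
Larchfield County: $98,750.82 × 0.0039 = $385.128198
Total = $1,203.7724958 + $147.1387218 + $385.128198 = $1,736.0394156

$1,736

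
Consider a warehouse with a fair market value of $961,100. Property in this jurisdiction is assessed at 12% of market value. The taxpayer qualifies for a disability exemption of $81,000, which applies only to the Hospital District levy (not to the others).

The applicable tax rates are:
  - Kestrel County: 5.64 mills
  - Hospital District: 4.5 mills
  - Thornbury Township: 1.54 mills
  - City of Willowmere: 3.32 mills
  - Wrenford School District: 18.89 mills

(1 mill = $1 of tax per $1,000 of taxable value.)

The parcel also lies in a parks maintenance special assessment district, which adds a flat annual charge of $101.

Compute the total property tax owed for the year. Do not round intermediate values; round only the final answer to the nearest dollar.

$3,645

Assessed value = $961,100 × 0.12 = $115,332
Kestrel County: $115,332 × 0.00564 = $650.47248
Hospital District: ($115,332 − $81,000) × 0.0045 = $34,332 × 0.0045 = $154.494
Thornbury Township: $115,332 × 0.00154 = $177.61128
City of Willowmere: $115,332 × 0.00332 = $382.90224
Wrenford School District: $115,332 × 0.01889 = $2,178.62148
Levies subtotal = $3,544.10148
Total = $3,544.10148 + $101 = $3,645.10148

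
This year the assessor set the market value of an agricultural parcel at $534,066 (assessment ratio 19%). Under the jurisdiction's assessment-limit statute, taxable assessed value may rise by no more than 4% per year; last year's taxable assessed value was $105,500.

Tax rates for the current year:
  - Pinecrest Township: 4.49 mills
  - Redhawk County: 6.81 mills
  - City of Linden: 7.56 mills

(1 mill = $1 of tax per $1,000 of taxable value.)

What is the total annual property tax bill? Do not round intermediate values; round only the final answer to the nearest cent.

Uncapped assessed value = $534,066 × 0.19 = $101,472.54
Cap limit = $105,500 × 1.04 = $109,720
Taxable assessed value = min($101,472.54, $109,720) = $101,472.54 (cap does not bind)
Pinecrest Township: $101,472.54 × 0.00449 = $455.6117046
Redhawk County: $101,472.54 × 0.00681 = $691.0279974
City of Linden: $101,472.54 × 0.00756 = $767.1324024
Total = $1,913.7721044

$1,913.77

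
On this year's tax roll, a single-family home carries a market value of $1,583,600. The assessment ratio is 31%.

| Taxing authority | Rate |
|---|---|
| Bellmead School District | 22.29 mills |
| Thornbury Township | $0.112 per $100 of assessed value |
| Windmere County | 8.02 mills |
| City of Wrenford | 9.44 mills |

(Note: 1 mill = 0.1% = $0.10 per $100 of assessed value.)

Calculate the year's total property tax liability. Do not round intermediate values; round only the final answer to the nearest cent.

$20,063.74

Assessed value = $1,583,600 × 0.31 = $490,916
Bellmead School District: $490,916 × 0.02229 = $10,942.51764
Thornbury Township: $490,916 × 0.00112 = $549.82592
Windmere County: $490,916 × 0.00802 = $3,937.14632
City of Wrenford: $490,916 × 0.00944 = $4,634.24704
Total = $20,063.73692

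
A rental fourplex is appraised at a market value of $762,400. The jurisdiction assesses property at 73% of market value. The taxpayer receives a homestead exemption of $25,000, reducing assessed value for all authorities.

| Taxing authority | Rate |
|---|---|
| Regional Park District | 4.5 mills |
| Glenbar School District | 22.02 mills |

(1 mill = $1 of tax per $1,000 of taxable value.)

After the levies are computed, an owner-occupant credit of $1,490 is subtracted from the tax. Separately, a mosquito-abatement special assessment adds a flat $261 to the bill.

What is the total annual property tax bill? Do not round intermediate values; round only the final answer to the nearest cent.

$12,867.76

Assessed value = $762,400 × 0.73 = $556,552
Taxable value = $556,552 − $25,000 = $531,552
Regional Park District: $531,552 × 0.0045 = $2,391.984
Glenbar School District: $531,552 × 0.02202 = $11,704.77504
Levies subtotal = $14,096.75904
After credit = $14,096.75904 − $1,490 = $12,606.75904
Total = $12,606.75904 + $261 = $12,867.75904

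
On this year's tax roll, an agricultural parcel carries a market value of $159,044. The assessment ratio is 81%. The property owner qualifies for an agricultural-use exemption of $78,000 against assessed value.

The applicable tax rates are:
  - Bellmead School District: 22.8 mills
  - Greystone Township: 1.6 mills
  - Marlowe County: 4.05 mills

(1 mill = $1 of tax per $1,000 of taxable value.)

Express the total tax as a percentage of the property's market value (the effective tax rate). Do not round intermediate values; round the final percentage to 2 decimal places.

0.91%

Assessed value = $159,044 × 0.81 = $128,825.64
Taxable value = $128,825.64 − $78,000 = $50,825.64
Bellmead School District: $50,825.64 × 0.0228 = $1,158.824592
Greystone Township: $50,825.64 × 0.0016 = $81.321024
Marlowe County: $50,825.64 × 0.00405 = $205.843842
Total tax = $1,445.989458
Effective rate = $1,445.989458 ÷ $159,044 = 0.91% of market value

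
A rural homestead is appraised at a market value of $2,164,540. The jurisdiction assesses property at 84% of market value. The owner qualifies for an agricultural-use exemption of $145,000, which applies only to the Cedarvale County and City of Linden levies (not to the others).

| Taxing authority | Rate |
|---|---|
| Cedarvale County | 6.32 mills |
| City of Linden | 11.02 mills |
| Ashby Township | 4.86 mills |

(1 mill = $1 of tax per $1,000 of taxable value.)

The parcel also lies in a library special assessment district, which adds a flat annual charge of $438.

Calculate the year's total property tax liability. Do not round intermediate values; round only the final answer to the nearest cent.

$38,288.04

Assessed value = $2,164,540 × 0.84 = $1,818,213.6
Cedarvale County: ($1,818,213.6 − $145,000) × 0.00632 = $1,673,213.6 × 0.00632 = $10,574.709952
City of Linden: ($1,818,213.6 − $145,000) × 0.01102 = $1,673,213.6 × 0.01102 = $18,438.813872
Ashby Township: $1,818,213.6 × 0.00486 = $8,836.518096
Levies subtotal = $37,850.04192
Total = $37,850.04192 + $438 = $38,288.04192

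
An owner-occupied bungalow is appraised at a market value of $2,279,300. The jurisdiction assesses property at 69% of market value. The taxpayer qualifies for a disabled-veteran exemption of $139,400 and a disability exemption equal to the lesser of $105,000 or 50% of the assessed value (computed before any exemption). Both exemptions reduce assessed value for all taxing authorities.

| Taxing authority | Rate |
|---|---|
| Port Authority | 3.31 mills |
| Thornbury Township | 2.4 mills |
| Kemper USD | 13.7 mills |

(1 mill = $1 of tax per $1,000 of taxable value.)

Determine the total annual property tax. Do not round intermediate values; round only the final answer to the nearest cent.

Assessed value = $2,279,300 × 0.69 = $1,572,717
Disability exemption = min($105,000, 50% × $1,572,717) = min($105,000, $786,358.5) = $105,000 (dollar cap binds)
Taxable value = $1,572,717 − $139,400 − $105,000 = $1,328,317
Port Authority: $1,328,317 × 0.00331 = $4,396.72927
Thornbury Township: $1,328,317 × 0.0024 = $3,187.9608
Kemper USD: $1,328,317 × 0.0137 = $18,197.9429
Total = $25,782.63297

$25,782.63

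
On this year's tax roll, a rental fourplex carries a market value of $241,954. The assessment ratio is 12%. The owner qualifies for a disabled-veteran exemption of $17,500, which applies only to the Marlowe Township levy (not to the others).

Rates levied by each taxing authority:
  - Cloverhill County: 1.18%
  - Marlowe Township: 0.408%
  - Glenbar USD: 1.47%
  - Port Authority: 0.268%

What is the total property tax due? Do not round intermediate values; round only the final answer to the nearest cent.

Assessed value = $241,954 × 0.12 = $29,034.48
Cloverhill County: $29,034.48 × 0.0118 = $342.606864
Marlowe Township: ($29,034.48 − $17,500) × 0.00408 = $11,534.48 × 0.00408 = $47.0606784
Glenbar USD: $29,034.48 × 0.0147 = $426.806856
Port Authority: $29,034.48 × 0.00268 = $77.8124064
Total = $894.2868048

$894.29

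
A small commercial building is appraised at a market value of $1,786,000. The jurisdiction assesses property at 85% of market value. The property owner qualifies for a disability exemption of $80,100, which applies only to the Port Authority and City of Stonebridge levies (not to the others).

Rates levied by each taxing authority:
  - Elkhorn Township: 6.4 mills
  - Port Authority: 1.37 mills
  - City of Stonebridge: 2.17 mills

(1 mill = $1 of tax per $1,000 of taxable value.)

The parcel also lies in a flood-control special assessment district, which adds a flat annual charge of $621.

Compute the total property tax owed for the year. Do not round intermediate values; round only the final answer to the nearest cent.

Assessed value = $1,786,000 × 0.85 = $1,518,100
Elkhorn Township: $1,518,100 × 0.0064 = $9,715.84
Port Authority: ($1,518,100 − $80,100) × 0.00137 = $1,438,000 × 0.00137 = $1,970.06
City of Stonebridge: ($1,518,100 − $80,100) × 0.00217 = $1,438,000 × 0.00217 = $3,120.46
Levies subtotal = $14,806.36
Total = $14,806.36 + $621 = $15,427.36

$15,427.36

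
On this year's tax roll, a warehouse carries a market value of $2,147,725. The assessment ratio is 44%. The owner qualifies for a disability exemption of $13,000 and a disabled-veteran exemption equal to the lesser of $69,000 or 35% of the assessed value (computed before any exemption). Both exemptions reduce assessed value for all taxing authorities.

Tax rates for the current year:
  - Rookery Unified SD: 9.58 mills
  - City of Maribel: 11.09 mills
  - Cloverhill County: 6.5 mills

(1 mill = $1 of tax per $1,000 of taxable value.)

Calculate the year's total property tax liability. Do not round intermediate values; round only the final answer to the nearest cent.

$23,447.68

Assessed value = $2,147,725 × 0.44 = $944,999
Disabled-veteran exemption = min($69,000, 35% × $944,999) = min($69,000, $330,749.65) = $69,000 (dollar cap binds)
Taxable value = $944,999 − $13,000 − $69,000 = $862,999
Rookery Unified SD: $862,999 × 0.00958 = $8,267.53042
City of Maribel: $862,999 × 0.01109 = $9,570.65891
Cloverhill County: $862,999 × 0.0065 = $5,609.4935
Total = $23,447.68283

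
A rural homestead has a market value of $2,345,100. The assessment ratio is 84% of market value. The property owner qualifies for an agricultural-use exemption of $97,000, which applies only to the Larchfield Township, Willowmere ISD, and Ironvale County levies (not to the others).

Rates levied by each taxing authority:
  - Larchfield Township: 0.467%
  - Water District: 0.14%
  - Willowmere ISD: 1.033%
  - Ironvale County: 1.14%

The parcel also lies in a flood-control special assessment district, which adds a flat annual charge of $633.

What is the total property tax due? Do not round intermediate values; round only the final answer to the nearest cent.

$52,834.98

Assessed value = $2,345,100 × 0.84 = $1,969,884
Larchfield Township: ($1,969,884 − $97,000) × 0.00467 = $1,872,884 × 0.00467 = $8,746.36828
Water District: $1,969,884 × 0.0014 = $2,757.8376
Willowmere ISD: ($1,969,884 − $97,000) × 0.01033 = $1,872,884 × 0.01033 = $19,346.89172
Ironvale County: ($1,969,884 − $97,000) × 0.0114 = $1,872,884 × 0.0114 = $21,350.8776
Levies subtotal = $52,201.9752
Total = $52,201.9752 + $633 = $52,834.9752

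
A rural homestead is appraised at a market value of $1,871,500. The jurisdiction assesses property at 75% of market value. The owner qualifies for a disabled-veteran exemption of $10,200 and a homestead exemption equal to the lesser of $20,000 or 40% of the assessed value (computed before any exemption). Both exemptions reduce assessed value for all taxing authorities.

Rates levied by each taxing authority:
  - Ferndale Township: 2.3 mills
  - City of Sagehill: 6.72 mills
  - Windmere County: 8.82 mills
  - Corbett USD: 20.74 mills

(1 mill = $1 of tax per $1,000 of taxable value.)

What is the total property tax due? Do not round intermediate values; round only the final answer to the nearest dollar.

Assessed value = $1,871,500 × 0.75 = $1,403,625
Homestead exemption = min($20,000, 40% × $1,403,625) = min($20,000, $561,450) = $20,000 (dollar cap binds)
Taxable value = $1,403,625 − $10,200 − $20,000 = $1,373,425
Ferndale Township: $1,373,425 × 0.0023 = $3,158.8775
City of Sagehill: $1,373,425 × 0.00672 = $9,229.416
Windmere County: $1,373,425 × 0.00882 = $12,113.6085
Corbett USD: $1,373,425 × 0.02074 = $28,484.8345
Total = $52,986.7365

$52,987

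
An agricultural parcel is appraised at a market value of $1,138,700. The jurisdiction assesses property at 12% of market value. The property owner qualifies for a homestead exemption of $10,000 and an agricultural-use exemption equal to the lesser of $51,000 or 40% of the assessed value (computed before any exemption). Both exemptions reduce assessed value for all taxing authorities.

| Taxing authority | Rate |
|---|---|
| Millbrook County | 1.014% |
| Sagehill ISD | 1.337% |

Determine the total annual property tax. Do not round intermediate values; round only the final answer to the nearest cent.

$1,778.39

Assessed value = $1,138,700 × 0.12 = $136,644
Agricultural-use exemption = min($51,000, 40% × $136,644) = min($51,000, $54,657.6) = $51,000 (dollar cap binds)
Taxable value = $136,644 − $10,000 − $51,000 = $75,644
Millbrook County: $75,644 × 0.01014 = $767.03016
Sagehill ISD: $75,644 × 0.01337 = $1,011.36028
Total = $1,778.39044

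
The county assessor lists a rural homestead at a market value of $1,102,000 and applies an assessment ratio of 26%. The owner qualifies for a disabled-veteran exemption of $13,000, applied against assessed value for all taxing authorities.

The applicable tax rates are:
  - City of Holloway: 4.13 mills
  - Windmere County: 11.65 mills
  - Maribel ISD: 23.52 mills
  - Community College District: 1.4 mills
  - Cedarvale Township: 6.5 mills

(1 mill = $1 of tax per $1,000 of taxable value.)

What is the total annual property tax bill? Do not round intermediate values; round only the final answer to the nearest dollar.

$12,910

Assessed value = $1,102,000 × 0.26 = $286,520
Taxable value = $286,520 − $13,000 = $273,520
City of Holloway: $273,520 × 0.00413 = $1,129.6376
Windmere County: $273,520 × 0.01165 = $3,186.508
Maribel ISD: $273,520 × 0.02352 = $6,433.1904
Community College District: $273,520 × 0.0014 = $382.928
Cedarvale Township: $273,520 × 0.0065 = $1,777.88
Total = $1,129.6376 + $3,186.508 + $6,433.1904 + $382.928 + $1,777.88 = $12,910.144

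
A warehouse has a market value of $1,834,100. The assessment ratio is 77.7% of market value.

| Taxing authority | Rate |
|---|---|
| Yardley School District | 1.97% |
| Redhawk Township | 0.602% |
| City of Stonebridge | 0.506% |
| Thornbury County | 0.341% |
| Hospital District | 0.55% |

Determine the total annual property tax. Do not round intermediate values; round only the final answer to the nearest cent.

Assessed value = $1,834,100 × 0.777 = $1,425,095.7
Yardley School District: $1,425,095.7 × 0.0197 = $28,074.38529
Redhawk Township: $1,425,095.7 × 0.00602 = $8,579.076114
City of Stonebridge: $1,425,095.7 × 0.00506 = $7,210.984242
Thornbury County: $1,425,095.7 × 0.00341 = $4,859.576337
Hospital District: $1,425,095.7 × 0.0055 = $7,838.02635
Total = $28,074.38529 + $8,579.076114 + $7,210.984242 + $4,859.576337 + $7,838.02635 = $56,562.048333

$56,562.05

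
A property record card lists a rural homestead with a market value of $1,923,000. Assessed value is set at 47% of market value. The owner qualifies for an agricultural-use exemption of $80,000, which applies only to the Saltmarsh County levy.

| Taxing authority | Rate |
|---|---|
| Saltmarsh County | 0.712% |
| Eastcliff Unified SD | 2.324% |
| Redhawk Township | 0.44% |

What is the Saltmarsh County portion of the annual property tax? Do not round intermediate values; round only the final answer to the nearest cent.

Assessed value = $1,923,000 × 0.47 = $903,810
Saltmarsh County taxable value = $903,810 − $80,000 = $823,810
Saltmarsh County levy = $823,810 × 0.00712 = $5,865.5272

$5,865.53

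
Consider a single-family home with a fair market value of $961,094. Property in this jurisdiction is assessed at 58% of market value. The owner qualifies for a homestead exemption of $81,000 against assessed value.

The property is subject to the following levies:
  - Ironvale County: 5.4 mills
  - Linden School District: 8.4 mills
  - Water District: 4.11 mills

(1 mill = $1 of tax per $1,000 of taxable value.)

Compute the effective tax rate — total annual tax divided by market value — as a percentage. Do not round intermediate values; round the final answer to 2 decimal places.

0.89%

Assessed value = $961,094 × 0.58 = $557,434.52
Taxable value = $557,434.52 − $81,000 = $476,434.52
Ironvale County: $476,434.52 × 0.0054 = $2,572.746408
Linden School District: $476,434.52 × 0.0084 = $4,002.049968
Water District: $476,434.52 × 0.00411 = $1,958.1458772
Total tax = $8,532.9422532
Effective rate = $8,532.9422532 ÷ $961,094 = 0.89% of market value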